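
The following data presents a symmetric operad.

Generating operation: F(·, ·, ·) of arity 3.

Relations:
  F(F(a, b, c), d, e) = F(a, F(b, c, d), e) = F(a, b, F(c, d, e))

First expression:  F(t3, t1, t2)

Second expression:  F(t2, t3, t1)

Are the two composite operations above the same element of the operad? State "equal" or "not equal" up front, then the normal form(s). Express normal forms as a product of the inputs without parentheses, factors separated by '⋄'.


not equal; the first gives t3 ⋄ t1 ⋄ t2 and the second t2 ⋄ t3 ⋄ t1

The first composite normalizes to t3 ⋄ t1 ⋄ t2
The second composite normalizes to t2 ⋄ t3 ⋄ t1
No match — not equal.


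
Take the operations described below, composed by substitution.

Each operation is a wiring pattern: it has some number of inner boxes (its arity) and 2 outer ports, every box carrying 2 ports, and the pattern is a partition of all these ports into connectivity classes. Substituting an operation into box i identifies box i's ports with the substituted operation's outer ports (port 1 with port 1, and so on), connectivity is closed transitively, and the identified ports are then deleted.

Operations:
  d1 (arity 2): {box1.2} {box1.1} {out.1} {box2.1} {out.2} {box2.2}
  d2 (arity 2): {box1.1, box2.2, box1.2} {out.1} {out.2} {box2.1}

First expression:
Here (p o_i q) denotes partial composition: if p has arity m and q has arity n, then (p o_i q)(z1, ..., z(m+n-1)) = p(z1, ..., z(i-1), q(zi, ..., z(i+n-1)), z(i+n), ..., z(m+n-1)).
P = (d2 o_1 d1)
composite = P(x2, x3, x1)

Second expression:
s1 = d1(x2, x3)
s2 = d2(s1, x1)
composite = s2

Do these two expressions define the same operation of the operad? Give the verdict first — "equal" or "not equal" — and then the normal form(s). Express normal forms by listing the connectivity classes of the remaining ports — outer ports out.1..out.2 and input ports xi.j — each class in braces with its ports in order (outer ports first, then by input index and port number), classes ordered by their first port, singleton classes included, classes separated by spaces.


equal: each reduces to {out.1} {out.2} {x1.1} {x1.2} {x2.1} {x2.2} {x3.1} {x3.2}

The first composite normalizes to {out.1} {out.2} {x1.1} {x1.2} {x2.1} {x2.2} {x3.1} {x3.2}
The second composite normalizes to {out.1} {out.2} {x1.1} {x1.2} {x2.1} {x2.2} {x3.1} {x3.2}
Same normal form: equal.


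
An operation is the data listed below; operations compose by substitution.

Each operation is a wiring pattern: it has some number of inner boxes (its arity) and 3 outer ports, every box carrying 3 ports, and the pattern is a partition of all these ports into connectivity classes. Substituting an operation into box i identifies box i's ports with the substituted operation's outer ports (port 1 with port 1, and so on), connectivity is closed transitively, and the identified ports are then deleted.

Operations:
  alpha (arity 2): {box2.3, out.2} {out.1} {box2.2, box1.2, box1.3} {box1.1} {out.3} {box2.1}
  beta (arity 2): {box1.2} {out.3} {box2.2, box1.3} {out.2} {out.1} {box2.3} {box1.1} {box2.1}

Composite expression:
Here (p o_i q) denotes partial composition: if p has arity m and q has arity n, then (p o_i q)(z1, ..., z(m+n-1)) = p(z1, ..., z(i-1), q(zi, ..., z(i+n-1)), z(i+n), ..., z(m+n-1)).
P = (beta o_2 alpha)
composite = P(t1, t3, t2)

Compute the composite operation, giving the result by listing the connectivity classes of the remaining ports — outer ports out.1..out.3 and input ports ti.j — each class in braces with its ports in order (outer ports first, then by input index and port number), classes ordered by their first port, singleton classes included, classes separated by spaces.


{out.1} {out.2} {out.3} {t1.1} {t1.2} {t1.3, t2.3} {t2.1} {t2.2, t3.2, t3.3} {t3.1}

Reachability decides: close wires over beta-identified ports.
after alpha, the pattern on (t3, t2) reads {out.1} {out.2, t2.3} {out.3} {t2.1} {t2.2, t3.2, t3.3} {t3.1} (out.j = its outer ports)
after beta, the pattern on (t1, t3, t2) reads {out.1} {out.2} {out.3} {t1.1} {t1.2} {t1.3, t2.3} {t2.1} {t2.2, t3.2, t3.3} {t3.1} (out.j = its outer ports)


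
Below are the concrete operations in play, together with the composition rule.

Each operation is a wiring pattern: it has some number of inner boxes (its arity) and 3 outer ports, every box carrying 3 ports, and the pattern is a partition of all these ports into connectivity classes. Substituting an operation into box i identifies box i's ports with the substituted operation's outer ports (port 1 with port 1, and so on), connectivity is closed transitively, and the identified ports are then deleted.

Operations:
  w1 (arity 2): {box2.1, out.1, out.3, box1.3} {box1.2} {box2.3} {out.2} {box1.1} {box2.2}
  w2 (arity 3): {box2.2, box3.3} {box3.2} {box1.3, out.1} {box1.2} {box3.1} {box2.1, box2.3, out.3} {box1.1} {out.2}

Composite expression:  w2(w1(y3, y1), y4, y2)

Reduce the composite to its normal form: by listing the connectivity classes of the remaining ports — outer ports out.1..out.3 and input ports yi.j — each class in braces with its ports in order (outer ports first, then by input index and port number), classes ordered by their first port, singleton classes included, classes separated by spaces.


Substituting into w2 glues patterns; closure does the rest.
the subtree at w1 composes to {out.1, out.3, y1.1, y3.3} {out.2} {y1.2} {y1.3} {y3.1} {y3.2} on (y3, y1); out.j = own outer ports
the subtree at w2 composes to {out.1, y1.1, y3.3} {out.2} {out.3, y4.1, y4.3} {y1.2} {y1.3} {y2.1} {y2.2} {y2.3, y4.2} {y3.1} {y3.2} on (y3, y1, y4, y2); out.j = own outer ports

{out.1, y1.1, y3.3} {out.2} {out.3, y4.1, y4.3} {y1.2} {y1.3} {y2.1} {y2.2} {y2.3, y4.2} {y3.1} {y3.2}


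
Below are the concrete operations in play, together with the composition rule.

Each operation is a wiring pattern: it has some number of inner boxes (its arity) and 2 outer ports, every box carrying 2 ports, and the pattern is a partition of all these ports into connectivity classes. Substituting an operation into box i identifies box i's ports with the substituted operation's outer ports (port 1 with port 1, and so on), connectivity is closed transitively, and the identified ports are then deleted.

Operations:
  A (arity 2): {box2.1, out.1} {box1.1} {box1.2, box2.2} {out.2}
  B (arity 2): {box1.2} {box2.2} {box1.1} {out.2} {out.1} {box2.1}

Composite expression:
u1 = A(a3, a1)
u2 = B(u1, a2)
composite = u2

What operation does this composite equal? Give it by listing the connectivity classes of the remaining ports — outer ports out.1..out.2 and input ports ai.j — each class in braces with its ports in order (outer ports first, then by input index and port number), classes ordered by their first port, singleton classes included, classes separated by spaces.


{out.1} {out.2} {a1.1} {a1.2, a3.2} {a2.1} {a2.2} {a3.1}

After gluing at B, chains via deleted ports link the a-ports.
after A, the pattern on (a3, a1) reads {out.1, a1.1} {out.2} {a1.2, a3.2} {a3.1} (out.j = its outer ports)
after B, the pattern on (a3, a1, a2) reads {out.1} {out.2} {a1.1} {a1.2, a3.2} {a2.1} {a2.2} {a3.1} (out.j = its outer ports)


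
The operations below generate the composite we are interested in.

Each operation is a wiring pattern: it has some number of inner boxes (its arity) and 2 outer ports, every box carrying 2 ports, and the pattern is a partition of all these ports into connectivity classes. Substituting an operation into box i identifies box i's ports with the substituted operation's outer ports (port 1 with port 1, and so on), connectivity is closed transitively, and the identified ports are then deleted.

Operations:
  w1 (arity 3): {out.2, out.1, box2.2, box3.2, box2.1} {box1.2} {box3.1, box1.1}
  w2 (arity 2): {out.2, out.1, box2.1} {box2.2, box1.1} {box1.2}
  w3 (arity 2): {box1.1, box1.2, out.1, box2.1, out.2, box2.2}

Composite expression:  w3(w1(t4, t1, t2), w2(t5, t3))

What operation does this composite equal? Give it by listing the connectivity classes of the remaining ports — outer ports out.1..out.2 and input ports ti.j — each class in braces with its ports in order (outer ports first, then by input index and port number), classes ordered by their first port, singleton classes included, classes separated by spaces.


{out.1, out.2, t1.1, t1.2, t2.2, t3.1} {t2.1, t4.1} {t3.2, t5.1} {t4.2} {t5.2}

Substituting into w3 glues patterns; closure does the rest.
through w1, on inputs (t4, t1, t2): {out.1, out.2, t1.1, t1.2, t2.2} {t2.1, t4.1} {t4.2} (out.j = stage outer ports)
through w2, on inputs (t5, t3): {out.1, out.2, t3.1} {t3.2, t5.1} {t5.2} (out.j = stage outer ports)
through w3, on inputs (t4, t1, t2, t5, t3): {out.1, out.2, t1.1, t1.2, t2.2, t3.1} {t2.1, t4.1} {t3.2, t5.1} {t4.2} {t5.2} (out.j = stage outer ports)


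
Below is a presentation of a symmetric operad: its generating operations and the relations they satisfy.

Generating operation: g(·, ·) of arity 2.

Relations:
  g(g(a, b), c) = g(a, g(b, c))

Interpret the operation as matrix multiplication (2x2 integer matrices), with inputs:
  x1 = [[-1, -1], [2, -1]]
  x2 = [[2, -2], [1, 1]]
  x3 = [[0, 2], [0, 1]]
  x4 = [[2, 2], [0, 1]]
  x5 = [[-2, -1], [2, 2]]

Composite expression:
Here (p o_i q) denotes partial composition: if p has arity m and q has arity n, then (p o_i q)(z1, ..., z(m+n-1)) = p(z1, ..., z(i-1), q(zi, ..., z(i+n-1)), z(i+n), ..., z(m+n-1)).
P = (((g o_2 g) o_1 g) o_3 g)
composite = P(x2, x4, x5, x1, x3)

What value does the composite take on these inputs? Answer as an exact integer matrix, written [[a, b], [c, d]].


g(x2, x4) = [[4, 2], [2, 3]]
g(x5, x1) = [[0, 3], [2, -4]]
g(g(x5, x1), x3) = [[0, 3], [0, 0]]
g(g(x2, x4), g(g(x5, x1), x3)) = [[0, 12], [0, 6]]

[[0, 12], [0, 6]]


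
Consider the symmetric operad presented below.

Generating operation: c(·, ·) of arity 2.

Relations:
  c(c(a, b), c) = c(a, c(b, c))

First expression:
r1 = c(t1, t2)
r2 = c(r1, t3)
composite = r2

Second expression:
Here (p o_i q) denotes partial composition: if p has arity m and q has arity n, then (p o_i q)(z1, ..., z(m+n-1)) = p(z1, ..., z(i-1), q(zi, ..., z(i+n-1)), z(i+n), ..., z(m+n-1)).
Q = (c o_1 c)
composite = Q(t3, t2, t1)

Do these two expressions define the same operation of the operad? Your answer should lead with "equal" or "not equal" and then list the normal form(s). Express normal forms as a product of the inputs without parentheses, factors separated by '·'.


Normal form of the first expression: t1 · t2 · t3
Normal form of the second expression: t3 · t2 · t1
The forms do not match — not equal.

not equal; the first gives t1 · t2 · t3 and the second t3 · t2 · t1


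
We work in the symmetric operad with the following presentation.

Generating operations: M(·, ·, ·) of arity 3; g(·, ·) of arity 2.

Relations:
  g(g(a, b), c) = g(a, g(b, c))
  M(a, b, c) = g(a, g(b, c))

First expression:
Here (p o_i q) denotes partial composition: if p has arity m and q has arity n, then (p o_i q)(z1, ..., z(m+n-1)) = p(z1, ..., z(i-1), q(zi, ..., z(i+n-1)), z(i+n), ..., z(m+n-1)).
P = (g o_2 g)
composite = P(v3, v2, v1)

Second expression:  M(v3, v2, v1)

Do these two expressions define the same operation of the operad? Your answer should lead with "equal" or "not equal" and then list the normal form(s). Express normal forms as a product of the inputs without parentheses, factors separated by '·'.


equal; the common form is v3 · v2 · v1


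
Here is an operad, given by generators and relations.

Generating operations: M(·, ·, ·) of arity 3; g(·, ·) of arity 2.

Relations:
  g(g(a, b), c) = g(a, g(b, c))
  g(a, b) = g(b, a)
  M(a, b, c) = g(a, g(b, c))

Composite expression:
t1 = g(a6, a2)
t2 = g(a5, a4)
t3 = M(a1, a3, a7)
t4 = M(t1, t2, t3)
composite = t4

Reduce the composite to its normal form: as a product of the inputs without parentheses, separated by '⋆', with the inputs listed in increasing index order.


a1 ⋆ a2 ⋆ a3 ⋆ a4 ⋆ a5 ⋆ a6 ⋆ a7

Key point: M commutes, so take the a-inputs in any fixed order.
g(a6, a2) linearizes to a6 ⋆ a2
g(a5, a4) linearizes to a5 ⋆ a4
M(a1, a3, a7) linearizes to a1 ⋆ a3 ⋆ a7
M(g(a6, a2), g(a5, a4), M(a1, a3, a7)) linearizes to a6 ⋆ a2 ⋆ a5 ⋆ a4 ⋆ a1 ⋆ a3 ⋆ a7
rearranged into index order: a1 ⋆ a2 ⋆ a3 ⋆ a4 ⋆ a5 ⋆ a6 ⋆ a7


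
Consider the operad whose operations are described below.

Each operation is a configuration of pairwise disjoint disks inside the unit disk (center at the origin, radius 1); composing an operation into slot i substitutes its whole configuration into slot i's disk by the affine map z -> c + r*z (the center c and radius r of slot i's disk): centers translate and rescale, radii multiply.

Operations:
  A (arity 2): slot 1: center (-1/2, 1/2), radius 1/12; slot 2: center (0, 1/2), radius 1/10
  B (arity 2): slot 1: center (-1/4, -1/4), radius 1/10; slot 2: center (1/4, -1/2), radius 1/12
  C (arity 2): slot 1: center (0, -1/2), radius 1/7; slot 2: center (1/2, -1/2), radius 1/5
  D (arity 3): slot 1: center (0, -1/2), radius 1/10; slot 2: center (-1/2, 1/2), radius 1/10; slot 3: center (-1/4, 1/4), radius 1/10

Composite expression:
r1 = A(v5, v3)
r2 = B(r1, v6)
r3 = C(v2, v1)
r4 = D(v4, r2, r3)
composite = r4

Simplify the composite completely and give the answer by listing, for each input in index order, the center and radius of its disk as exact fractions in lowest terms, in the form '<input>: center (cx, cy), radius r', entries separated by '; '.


Only the slot chain above each v matters under D; compose those maps.
input v4: applying the 1 nested substitution gives center (0, -1/2), radius 1/10
input v5: applying the 3 nested substitutions gives center (-53/100, 12/25), radius 1/1200
input v3: applying the 3 nested substitutions gives center (-21/40, 12/25), radius 1/1000
input v6: applying the 2 nested substitutions gives center (-19/40, 9/20), radius 1/120
input v2: applying the 2 nested substitutions gives center (-1/4, 1/5), radius 1/70
input v1: applying the 2 nested substitutions gives center (-1/5, 1/5), radius 1/50

v1: center (-1/5, 1/5), radius 1/50; v2: center (-1/4, 1/5), radius 1/70; v3: center (-21/40, 12/25), radius 1/1000; v4: center (0, -1/2), radius 1/10; v5: center (-53/100, 12/25), radius 1/1200; v6: center (-19/40, 9/20), radius 1/120


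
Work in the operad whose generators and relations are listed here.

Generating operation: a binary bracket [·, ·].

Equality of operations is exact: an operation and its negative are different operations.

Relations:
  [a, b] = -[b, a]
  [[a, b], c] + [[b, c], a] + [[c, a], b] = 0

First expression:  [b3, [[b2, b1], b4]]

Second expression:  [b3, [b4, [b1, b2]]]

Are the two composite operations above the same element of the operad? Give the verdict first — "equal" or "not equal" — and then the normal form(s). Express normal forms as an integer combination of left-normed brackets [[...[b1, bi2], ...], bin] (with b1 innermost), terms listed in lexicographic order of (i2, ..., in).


equal; both compose to [[[b1, b2], b4], b3]

The first expression reduces to [[[b1, b2], b4], b3]
The second expression reduces to [[[b1, b2], b4], b3]
The forms coincide; equal.


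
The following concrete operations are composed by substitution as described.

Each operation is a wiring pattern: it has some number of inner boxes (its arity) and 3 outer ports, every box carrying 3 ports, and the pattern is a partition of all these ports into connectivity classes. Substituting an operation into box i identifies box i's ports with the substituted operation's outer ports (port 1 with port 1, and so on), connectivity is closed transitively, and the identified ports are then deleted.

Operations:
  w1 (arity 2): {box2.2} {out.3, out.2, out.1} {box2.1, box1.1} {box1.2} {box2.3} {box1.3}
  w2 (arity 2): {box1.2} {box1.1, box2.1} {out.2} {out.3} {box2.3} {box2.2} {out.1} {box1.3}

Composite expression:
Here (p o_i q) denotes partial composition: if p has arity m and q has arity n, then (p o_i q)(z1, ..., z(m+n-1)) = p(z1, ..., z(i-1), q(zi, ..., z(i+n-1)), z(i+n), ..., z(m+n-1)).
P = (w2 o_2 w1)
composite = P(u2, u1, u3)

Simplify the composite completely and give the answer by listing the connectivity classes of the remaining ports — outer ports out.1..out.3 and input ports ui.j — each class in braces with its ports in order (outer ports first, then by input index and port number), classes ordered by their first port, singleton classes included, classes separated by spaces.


{out.1} {out.2} {out.3} {u1.1, u3.1} {u1.2} {u1.3} {u2.1} {u2.2} {u2.3} {u3.2} {u3.3}

Two ports join when wires chain via w2-identified ports.
w1 over (u1, u3) gives {out.1, out.2, out.3} {u1.1, u3.1} {u1.2} {u1.3} {u3.2} {u3.3}, out.j being that stage's outer ports
w2 over (u2, u1, u3) gives {out.1} {out.2} {out.3} {u1.1, u3.1} {u1.2} {u1.3} {u2.1} {u2.2} {u2.3} {u3.2} {u3.3}, out.j being that stage's outer ports


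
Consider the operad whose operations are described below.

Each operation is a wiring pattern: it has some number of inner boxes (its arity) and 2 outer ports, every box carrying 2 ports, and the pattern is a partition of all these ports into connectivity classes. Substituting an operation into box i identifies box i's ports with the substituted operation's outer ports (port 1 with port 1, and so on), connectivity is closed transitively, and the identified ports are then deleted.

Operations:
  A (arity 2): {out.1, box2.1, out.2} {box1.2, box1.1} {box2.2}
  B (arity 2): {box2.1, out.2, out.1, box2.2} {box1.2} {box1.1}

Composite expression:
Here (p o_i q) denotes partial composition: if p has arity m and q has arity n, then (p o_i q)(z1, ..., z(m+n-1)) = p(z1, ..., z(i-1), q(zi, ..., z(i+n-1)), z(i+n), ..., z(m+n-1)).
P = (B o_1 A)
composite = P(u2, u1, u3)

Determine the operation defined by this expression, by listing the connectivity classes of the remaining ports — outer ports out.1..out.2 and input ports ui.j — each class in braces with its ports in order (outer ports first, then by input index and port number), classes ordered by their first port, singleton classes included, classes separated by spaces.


Substituting into B glues patterns; closure does the rest.
after A, the pattern on (u2, u1) reads {out.1, out.2, u1.1} {u1.2} {u2.1, u2.2} (out.j = its outer ports)
after B, the pattern on (u2, u1, u3) reads {out.1, out.2, u3.1, u3.2} {u1.1} {u1.2} {u2.1, u2.2} (out.j = its outer ports)

{out.1, out.2, u3.1, u3.2} {u1.1} {u1.2} {u2.1, u2.2}


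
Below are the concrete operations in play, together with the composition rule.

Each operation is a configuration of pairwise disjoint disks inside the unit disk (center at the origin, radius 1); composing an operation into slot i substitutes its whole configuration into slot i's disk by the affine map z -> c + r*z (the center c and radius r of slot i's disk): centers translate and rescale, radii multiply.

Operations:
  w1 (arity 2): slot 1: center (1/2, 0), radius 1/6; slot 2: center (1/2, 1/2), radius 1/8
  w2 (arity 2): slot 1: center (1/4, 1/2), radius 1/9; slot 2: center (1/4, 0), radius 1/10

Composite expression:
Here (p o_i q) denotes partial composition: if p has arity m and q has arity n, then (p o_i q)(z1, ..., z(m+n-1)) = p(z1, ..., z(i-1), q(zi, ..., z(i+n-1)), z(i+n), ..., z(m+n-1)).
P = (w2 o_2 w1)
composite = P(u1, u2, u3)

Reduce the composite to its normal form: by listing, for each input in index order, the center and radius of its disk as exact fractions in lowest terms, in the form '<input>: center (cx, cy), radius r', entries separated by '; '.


u1: center (1/4, 1/2), radius 1/9; u2: center (3/10, 0), radius 1/60; u3: center (3/10, 1/20), radius 1/80

Follow each u-input down from w2: c' goes to c + r*c', radius to r*r'.
input u1: applying the 1 nested substitution gives center (1/4, 1/2), radius 1/9
input u2: applying the 2 nested substitutions gives center (3/10, 0), radius 1/60
input u3: applying the 2 nested substitutions gives center (3/10, 1/20), radius 1/80


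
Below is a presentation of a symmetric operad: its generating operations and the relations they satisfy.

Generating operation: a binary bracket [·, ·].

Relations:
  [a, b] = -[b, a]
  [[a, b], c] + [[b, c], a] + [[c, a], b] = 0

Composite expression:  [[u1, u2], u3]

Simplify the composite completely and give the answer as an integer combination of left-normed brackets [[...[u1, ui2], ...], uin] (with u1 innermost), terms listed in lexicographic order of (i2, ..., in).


[[u1, u2], u3]

Skip Jacobi rewriting: expand, keep u1-initial words, read off terms.
Composite bracket: [[u1, u2], u3]
Full expansion: 4 signed words from ab - ba (2^2 = 4).
Collect the words opening with u1:
  sign of u1u2u3 is +1, so it contributes +[[u1, u2], u3]


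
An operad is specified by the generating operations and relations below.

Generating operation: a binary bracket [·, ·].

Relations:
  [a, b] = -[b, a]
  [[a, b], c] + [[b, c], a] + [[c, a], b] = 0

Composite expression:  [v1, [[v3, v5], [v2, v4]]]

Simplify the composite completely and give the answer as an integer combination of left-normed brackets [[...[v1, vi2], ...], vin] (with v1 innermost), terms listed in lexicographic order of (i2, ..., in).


-[[[[v1, v2], v4], v3], v5] + [[[[v1, v2], v4], v5], v3] + [[[[v1, v3], v5], v2], v4] - [[[[v1, v3], v5], v4], v2] + [[[[v1, v4], v2], v3], v5] - [[[[v1, v4], v2], v5], v3] - [[[[v1, v5], v3], v2], v4] + [[[[v1, v5], v3], v4], v2]

Left-normed coefficients sit on the v1-initial expansion words.
Composite bracket: [v1, [[v3, v5], [v2, v4]]]
Applying ab - ba throughout gives 16 signed words (2^4 = 16).
Words beginning with v1 determine it all:
  from v1v2v4v3v5, sign -1: term -[[[[v1, v2], v4], v3], v5]
  from v1v2v4v5v3, sign +1: term +[[[[v1, v2], v4], v5], v3]
  from v1v3v5v2v4, sign +1: term +[[[[v1, v3], v5], v2], v4]
  from v1v3v5v4v2, sign -1: term -[[[[v1, v3], v5], v4], v2]
  from v1v4v2v3v5, sign +1: term +[[[[v1, v4], v2], v3], v5]
  from v1v4v2v5v3, sign -1: term -[[[[v1, v4], v2], v5], v3]
  from v1v5v3v2v4, sign -1: term -[[[[v1, v5], v3], v2], v4]
  from v1v5v3v4v2, sign +1: term +[[[[v1, v5], v3], v4], v2]


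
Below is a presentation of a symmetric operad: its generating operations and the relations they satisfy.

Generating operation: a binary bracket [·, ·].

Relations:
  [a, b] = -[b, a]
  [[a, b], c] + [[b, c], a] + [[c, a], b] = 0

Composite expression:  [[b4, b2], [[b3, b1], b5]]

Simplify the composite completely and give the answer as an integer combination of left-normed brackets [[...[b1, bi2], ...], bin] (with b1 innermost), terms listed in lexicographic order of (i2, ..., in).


-[[[[b1, b3], b5], b2], b4] + [[[[b1, b3], b5], b4], b2]

Expand each bracket as ab - ba; the b1-initial words give the coefficients.
Composite bracket: [[b4, b2], [[b3, b1], b5]]
Under [a, b] = ab - ba we get 16 signed associative words (2^4 = 16).
Only words starting with b1 matter:
  b1b3b5b2b4 appears with sign -1, giving the term -[[[[b1, b3], b5], b2], b4]
  b1b3b5b4b2 appears with sign +1, giving the term +[[[[b1, b3], b5], b4], b2]


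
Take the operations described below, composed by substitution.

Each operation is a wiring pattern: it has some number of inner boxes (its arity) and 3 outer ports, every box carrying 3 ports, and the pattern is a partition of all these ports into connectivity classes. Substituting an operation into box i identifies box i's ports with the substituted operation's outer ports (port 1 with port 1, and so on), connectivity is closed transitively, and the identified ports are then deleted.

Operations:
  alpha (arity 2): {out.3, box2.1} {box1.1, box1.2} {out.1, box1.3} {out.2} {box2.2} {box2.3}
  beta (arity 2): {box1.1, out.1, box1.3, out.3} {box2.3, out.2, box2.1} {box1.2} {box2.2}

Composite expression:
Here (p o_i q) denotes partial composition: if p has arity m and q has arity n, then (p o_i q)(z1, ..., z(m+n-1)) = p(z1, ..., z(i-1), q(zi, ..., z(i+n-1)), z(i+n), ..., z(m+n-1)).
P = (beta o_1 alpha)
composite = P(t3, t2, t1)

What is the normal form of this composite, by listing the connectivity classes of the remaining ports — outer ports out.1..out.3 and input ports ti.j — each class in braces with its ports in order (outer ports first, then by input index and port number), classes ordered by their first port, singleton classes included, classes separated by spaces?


{out.1, out.3, t2.1, t3.3} {out.2, t1.1, t1.3} {t1.2} {t2.2} {t2.3} {t3.1, t3.2}

Treat the ports identified at beta as solder joints: merge, then drop.
composing alpha on (t3, t2), with out.j its own outer ports: {out.1, t3.3} {out.2} {out.3, t2.1} {t2.2} {t2.3} {t3.1, t3.2}
composing beta on (t3, t2, t1), with out.j its own outer ports: {out.1, out.3, t2.1, t3.3} {out.2, t1.1, t1.3} {t1.2} {t2.2} {t2.3} {t3.1, t3.2}


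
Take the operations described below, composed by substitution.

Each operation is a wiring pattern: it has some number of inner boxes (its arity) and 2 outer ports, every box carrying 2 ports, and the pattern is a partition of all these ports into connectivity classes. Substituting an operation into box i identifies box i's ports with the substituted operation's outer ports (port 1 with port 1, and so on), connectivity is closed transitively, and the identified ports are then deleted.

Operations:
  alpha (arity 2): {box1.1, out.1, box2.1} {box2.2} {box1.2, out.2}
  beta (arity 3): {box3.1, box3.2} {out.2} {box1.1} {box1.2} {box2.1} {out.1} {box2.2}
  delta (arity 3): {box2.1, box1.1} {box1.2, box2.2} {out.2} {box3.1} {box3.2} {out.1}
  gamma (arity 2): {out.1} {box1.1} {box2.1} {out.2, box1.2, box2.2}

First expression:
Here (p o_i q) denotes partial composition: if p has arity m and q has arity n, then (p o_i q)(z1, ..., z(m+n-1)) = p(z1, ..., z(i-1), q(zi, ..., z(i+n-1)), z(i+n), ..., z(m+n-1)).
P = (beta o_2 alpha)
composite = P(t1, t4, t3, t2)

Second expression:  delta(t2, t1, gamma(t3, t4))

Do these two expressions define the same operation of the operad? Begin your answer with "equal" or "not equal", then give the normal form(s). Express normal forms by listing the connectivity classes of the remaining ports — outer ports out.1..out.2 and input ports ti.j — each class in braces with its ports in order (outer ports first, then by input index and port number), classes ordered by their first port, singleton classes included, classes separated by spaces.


The first expression, normalized: {out.1} {out.2} {t1.1} {t1.2} {t2.1, t2.2} {t3.1, t4.1} {t3.2} {t4.2}
The second expression, normalized: {out.1} {out.2} {t1.1, t2.1} {t1.2, t2.2} {t3.1} {t3.2, t4.2} {t4.1}
The normal forms differ: not equal.

not equal; the first gives {out.1} {out.2} {t1.1} {t1.2} {t2.1, t2.2} {t3.1, t4.1} {t3.2} {t4.2} and the second {out.1} {out.2} {t1.1, t2.1} {t1.2, t2.2} {t3.1} {t3.2, t4.2} {t4.1}


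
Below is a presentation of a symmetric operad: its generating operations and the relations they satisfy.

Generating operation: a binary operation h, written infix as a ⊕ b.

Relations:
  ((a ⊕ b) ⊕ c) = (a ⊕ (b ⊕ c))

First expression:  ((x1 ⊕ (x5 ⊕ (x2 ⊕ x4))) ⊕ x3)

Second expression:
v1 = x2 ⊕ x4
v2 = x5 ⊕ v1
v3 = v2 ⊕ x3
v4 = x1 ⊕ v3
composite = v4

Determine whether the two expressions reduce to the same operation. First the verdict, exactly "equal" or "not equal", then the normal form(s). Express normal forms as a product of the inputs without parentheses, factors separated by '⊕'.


equal; both compose to x1 ⊕ x5 ⊕ x2 ⊕ x4 ⊕ x3

The first expression, normalized: x1 ⊕ x5 ⊕ x2 ⊕ x4 ⊕ x3
The second expression, normalized: x1 ⊕ x5 ⊕ x2 ⊕ x4 ⊕ x3
The normal forms match — equal.


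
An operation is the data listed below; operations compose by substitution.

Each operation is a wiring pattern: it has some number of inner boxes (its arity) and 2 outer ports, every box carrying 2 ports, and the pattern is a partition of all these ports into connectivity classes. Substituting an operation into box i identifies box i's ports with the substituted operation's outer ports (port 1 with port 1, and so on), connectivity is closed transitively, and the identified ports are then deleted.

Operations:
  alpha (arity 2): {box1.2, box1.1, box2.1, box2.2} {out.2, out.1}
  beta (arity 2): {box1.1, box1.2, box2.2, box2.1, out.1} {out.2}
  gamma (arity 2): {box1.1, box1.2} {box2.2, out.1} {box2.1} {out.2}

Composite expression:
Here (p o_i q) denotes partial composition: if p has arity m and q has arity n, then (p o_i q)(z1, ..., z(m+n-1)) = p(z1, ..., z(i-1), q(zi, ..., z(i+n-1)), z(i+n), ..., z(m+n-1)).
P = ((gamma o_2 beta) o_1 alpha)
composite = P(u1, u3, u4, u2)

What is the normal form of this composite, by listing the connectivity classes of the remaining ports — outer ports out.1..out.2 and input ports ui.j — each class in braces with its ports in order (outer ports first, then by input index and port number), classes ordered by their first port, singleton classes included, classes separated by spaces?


Two ports join when wires chain via gamma-identified ports.
composing alpha on (u1, u3), with out.j its own outer ports: {out.1, out.2} {u1.1, u1.2, u3.1, u3.2}
composing beta on (u4, u2), with out.j its own outer ports: {out.1, u2.1, u2.2, u4.1, u4.2} {out.2}
composing gamma on (u1, u3, u4, u2), with out.j its own outer ports: {out.1} {out.2} {u1.1, u1.2, u3.1, u3.2} {u2.1, u2.2, u4.1, u4.2}

{out.1} {out.2} {u1.1, u1.2, u3.1, u3.2} {u2.1, u2.2, u4.1, u4.2}


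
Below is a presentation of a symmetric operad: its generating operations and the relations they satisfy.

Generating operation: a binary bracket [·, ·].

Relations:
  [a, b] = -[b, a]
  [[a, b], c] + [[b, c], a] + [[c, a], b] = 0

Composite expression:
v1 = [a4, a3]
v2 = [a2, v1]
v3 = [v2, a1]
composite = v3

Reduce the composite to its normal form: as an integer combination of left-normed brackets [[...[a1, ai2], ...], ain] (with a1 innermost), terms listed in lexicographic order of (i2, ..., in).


[[[a1, a2], a3], a4] - [[[a1, a2], a4], a3] - [[[a1, a3], a4], a2] + [[[a1, a4], a3], a2]

Left-normed coefficients sit on the a1-initial expansion words.
Composite bracket: [[a2, [a4, a3]], a1]
Under [a, b] = ab - ba we get 8 signed associative words (2^3 = 8).
Coefficients come from the a1-initial words:
  from a1a2a3a4, sign +1: term +[[[a1, a2], a3], a4]
  from a1a2a4a3, sign -1: term -[[[a1, a2], a4], a3]
  from a1a3a4a2, sign -1: term -[[[a1, a3], a4], a2]
  from a1a4a3a2, sign +1: term +[[[a1, a4], a3], a2]


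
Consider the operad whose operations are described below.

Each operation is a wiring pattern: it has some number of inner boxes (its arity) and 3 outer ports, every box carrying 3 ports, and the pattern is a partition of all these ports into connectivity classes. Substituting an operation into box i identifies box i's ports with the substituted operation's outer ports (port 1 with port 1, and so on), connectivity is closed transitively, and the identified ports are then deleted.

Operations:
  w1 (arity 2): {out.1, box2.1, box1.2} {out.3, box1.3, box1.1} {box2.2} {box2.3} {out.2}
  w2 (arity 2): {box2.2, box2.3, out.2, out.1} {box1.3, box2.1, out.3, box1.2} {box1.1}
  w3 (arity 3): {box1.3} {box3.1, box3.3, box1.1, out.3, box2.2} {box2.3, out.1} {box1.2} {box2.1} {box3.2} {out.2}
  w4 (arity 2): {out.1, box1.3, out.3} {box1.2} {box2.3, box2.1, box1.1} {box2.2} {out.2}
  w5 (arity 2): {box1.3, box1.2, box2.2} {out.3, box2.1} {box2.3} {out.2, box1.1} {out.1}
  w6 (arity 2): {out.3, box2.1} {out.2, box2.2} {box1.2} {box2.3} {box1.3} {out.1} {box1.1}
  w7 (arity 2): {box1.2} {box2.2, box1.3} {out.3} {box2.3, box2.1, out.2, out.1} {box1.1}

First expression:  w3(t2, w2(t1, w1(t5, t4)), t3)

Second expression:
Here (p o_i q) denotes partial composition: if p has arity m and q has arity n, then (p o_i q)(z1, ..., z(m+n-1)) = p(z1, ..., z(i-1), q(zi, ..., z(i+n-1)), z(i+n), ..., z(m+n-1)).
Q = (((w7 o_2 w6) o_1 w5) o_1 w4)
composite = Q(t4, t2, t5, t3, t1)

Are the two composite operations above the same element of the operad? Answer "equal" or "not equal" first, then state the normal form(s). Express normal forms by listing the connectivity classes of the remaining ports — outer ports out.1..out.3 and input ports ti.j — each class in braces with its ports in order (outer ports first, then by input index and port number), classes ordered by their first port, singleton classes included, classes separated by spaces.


not equal; the first gives {out.1, t1.2, t1.3, t4.1, t5.2} {out.2} {out.3, t2.1, t3.1, t3.3, t5.1, t5.3} {t1.1} {t2.2} {t2.3} {t3.2} {t4.2} {t4.3} and the second {out.1, out.2, t1.1} {out.3} {t1.2, t5.1} {t1.3} {t2.1, t2.3, t4.1} {t2.2} {t3.1} {t3.2} {t3.3} {t4.2} {t4.3, t5.2} {t5.3}


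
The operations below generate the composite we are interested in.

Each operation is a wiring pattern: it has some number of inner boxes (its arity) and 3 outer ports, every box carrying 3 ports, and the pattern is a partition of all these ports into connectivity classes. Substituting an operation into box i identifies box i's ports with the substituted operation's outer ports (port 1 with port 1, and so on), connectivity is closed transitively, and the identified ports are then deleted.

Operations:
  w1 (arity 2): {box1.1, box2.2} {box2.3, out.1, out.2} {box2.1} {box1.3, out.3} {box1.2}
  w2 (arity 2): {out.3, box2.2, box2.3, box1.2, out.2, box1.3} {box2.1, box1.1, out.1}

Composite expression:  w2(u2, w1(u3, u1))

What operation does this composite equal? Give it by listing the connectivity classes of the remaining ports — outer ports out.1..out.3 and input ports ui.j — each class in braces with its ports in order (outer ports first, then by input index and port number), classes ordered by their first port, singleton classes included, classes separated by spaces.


Treat the ports identified at w2 as solder joints: merge, then drop.
after w1, the pattern on (u3, u1) reads {out.1, out.2, u1.3} {out.3, u3.3} {u1.1} {u1.2, u3.1} {u3.2} (out.j = its outer ports)
after w2, the pattern on (u2, u3, u1) reads {out.1, out.2, out.3, u1.3, u2.1, u2.2, u2.3, u3.3} {u1.1} {u1.2, u3.1} {u3.2} (out.j = its outer ports)

{out.1, out.2, out.3, u1.3, u2.1, u2.2, u2.3, u3.3} {u1.1} {u1.2, u3.1} {u3.2}


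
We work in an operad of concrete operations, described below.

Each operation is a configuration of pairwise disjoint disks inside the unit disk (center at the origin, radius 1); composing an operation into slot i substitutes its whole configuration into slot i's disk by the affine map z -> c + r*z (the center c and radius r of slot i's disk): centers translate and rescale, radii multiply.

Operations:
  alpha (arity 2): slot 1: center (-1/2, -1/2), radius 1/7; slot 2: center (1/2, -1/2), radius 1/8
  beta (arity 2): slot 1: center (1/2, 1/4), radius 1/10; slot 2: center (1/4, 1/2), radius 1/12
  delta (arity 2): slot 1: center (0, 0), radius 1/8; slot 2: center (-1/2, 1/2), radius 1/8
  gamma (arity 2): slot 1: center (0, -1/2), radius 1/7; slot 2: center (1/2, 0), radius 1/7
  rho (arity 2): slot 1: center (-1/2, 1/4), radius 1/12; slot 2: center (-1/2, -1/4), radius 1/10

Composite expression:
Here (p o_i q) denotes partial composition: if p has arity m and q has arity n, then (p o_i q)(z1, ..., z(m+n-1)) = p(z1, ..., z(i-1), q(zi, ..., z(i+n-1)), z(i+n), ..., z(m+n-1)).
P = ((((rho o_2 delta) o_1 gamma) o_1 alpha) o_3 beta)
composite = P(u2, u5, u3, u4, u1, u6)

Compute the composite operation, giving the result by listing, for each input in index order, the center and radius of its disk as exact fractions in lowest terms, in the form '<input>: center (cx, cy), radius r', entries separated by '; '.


u1: center (-1/2, -1/4), radius 1/80; u2: center (-85/168, 17/84), radius 1/588; u3: center (-19/42, 85/336), radius 1/840; u4: center (-51/112, 43/168), radius 1/1008; u5: center (-83/168, 17/84), radius 1/672; u6: center (-11/20, -1/5), radius 1/80

Affine substitution under rho: radii multiply and u-centers shift.
input u2: composing its 3 substitution steps yields center (-85/168, 17/84), radius 1/588
input u5: composing its 3 substitution steps yields center (-83/168, 17/84), radius 1/672
input u3: composing its 3 substitution steps yields center (-19/42, 85/336), radius 1/840
input u4: composing its 3 substitution steps yields center (-51/112, 43/168), radius 1/1008
input u1: composing its 2 substitution steps yields center (-1/2, -1/4), radius 1/80
input u6: composing its 2 substitution steps yields center (-11/20, -1/5), radius 1/80


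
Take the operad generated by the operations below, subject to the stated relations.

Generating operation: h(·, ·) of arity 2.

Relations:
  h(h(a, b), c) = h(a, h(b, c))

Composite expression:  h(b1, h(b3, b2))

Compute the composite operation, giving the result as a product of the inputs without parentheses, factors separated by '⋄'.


b1 ⋄ b3 ⋄ b2

The h-tree's shape is irrelevant; the b-reading-order decides.
h(b3, b2) unparenthesizes to b3 ⋄ b2
h(b1, h(b3, b2)) unparenthesizes to b1 ⋄ b3 ⋄ b2


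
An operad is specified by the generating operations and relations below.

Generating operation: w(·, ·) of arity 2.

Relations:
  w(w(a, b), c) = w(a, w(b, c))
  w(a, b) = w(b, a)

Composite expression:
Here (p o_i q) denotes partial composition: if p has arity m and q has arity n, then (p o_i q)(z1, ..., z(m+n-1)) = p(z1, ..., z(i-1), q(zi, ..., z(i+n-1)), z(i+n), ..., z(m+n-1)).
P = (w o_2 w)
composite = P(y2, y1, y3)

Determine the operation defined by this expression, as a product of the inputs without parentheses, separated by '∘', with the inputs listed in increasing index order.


Key point: w commutes, so take the y-inputs in any fixed order.
w(y1, y3) flattens to y1 ∘ y3
w(y2, w(y1, y3)) flattens to y2 ∘ y1 ∘ y3
reordering the factors by index: y1 ∘ y2 ∘ y3

y1 ∘ y2 ∘ y3


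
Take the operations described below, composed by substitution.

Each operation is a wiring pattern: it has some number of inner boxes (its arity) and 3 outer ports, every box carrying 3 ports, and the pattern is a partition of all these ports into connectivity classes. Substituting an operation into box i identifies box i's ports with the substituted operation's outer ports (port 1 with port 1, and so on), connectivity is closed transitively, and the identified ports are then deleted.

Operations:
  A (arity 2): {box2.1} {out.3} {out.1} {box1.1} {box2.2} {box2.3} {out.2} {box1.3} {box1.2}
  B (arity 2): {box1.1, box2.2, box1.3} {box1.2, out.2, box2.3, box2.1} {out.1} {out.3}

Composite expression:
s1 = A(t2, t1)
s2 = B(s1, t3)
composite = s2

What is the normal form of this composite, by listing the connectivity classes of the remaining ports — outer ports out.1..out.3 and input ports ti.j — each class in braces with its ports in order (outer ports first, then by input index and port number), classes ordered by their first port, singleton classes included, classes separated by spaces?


Treat the ports identified at B as solder joints: merge, then drop.
through A, on inputs (t2, t1): {out.1} {out.2} {out.3} {t1.1} {t1.2} {t1.3} {t2.1} {t2.2} {t2.3} (out.j = stage outer ports)
through B, on inputs (t2, t1, t3): {out.1} {out.2, t3.1, t3.3} {out.3} {t1.1} {t1.2} {t1.3} {t2.1} {t2.2} {t2.3} {t3.2} (out.j = stage outer ports)

{out.1} {out.2, t3.1, t3.3} {out.3} {t1.1} {t1.2} {t1.3} {t2.1} {t2.2} {t2.3} {t3.2}


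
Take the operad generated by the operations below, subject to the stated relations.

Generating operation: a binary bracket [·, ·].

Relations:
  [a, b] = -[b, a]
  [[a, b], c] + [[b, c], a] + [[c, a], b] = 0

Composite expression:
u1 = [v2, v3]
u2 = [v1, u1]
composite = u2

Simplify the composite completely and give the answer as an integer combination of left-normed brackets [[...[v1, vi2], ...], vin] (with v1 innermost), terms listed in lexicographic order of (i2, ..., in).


A multilinear Lie element is pinned by v1-initial words (v1 innermost).
Composite bracket: [v1, [v2, v3]]
The bracket unfolds into 4 signed words via [a, b] = ab - ba (2^2 = 4).
Keep just the words that open with v1:
  v1v2v3 (sign +1) contributes +[[v1, v2], v3]
  v1v3v2 (sign -1) contributes -[[v1, v3], v2]

[[v1, v2], v3] - [[v1, v3], v2]


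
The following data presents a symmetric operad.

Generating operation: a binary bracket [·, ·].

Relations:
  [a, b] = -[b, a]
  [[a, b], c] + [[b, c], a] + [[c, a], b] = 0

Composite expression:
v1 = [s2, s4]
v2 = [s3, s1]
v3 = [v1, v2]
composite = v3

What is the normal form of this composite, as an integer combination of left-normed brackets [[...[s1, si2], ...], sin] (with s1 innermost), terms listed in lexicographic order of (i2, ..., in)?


Antisymmetry and Jacobi reduce to s1-anchored left-normed brackets.
Composite bracket: [[s2, s4], [s3, s1]]
The bracket unfolds into 8 signed words via [a, b] = ab - ba (2^3 = 8).
Only words starting with s1 matter:
  s1s3s2s4 appears with sign +1, giving the term +[[[s1, s3], s2], s4]
  s1s3s4s2 appears with sign -1, giving the term -[[[s1, s3], s4], s2]

[[[s1, s3], s2], s4] - [[[s1, s3], s4], s2]
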